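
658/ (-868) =-47/ 62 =-0.76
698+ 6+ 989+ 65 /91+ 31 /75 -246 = 760267 /525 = 1448.13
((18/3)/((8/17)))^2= 2601/16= 162.56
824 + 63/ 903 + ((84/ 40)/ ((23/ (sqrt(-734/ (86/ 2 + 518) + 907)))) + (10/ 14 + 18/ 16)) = 828.66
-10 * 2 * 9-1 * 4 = -184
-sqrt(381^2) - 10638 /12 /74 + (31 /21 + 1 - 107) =-1546241 /3108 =-497.50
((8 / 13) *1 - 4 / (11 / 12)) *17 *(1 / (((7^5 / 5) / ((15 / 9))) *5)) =-45560 / 7210203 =-0.01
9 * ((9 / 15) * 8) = 216 / 5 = 43.20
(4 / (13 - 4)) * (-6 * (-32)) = 256 / 3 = 85.33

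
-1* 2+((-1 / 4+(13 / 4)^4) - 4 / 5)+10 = 118.52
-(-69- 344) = 413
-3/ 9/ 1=-1/ 3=-0.33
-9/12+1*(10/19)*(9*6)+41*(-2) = -4129/76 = -54.33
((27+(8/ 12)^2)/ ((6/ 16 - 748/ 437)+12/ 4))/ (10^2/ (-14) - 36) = -3022292/ 7902585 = -0.38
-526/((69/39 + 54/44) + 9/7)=-1053052/8573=-122.83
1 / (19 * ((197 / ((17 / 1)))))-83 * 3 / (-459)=313270 / 572679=0.55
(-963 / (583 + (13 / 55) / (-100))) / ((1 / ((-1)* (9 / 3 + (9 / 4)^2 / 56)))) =5.10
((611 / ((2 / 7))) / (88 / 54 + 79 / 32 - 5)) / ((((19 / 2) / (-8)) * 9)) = 3284736 / 14801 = 221.93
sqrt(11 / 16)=sqrt(11) / 4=0.83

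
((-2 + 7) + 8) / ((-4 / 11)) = -143 / 4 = -35.75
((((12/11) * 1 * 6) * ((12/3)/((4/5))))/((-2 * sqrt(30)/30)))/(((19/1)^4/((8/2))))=-720 * sqrt(30)/1433531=-0.00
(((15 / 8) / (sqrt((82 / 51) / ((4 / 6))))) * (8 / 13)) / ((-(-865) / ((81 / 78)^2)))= 2187 * sqrt(697) / 62333284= 0.00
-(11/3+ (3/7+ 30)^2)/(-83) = 136646/12201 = 11.20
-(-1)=1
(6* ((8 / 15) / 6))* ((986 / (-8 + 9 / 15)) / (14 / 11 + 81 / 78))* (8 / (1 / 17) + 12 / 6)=-103774528 / 24457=-4243.14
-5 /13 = -0.38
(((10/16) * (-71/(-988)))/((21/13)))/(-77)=-355/983136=-0.00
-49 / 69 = -0.71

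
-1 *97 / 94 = -97 / 94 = -1.03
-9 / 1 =-9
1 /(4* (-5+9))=1 /16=0.06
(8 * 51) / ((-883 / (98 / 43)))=-39984 / 37969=-1.05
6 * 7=42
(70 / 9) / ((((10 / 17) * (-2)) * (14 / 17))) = -289 / 36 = -8.03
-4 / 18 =-2 / 9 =-0.22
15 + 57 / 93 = 484 / 31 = 15.61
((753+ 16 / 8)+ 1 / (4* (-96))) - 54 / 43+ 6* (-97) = 2835797 / 16512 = 171.74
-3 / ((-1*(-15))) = -1 / 5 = -0.20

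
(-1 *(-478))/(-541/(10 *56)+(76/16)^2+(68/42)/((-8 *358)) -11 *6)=-35936040/3338303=-10.76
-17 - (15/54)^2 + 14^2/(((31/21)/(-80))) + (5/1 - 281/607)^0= -106848199/10044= -10638.01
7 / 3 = 2.33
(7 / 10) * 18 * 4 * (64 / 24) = 672 / 5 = 134.40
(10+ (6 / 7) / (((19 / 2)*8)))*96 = 127824 / 133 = 961.08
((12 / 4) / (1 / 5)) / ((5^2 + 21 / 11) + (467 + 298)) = 165 / 8711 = 0.02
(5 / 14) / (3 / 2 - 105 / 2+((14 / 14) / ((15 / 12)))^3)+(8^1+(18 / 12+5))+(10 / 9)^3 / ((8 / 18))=62904824 / 3578337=17.58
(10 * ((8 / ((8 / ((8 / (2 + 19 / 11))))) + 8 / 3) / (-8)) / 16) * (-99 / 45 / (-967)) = -407 / 475764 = -0.00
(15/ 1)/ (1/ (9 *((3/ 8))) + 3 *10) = 405/ 818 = 0.50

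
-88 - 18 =-106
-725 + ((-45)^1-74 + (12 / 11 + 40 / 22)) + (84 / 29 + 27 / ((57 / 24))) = -5011392 / 6061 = -826.83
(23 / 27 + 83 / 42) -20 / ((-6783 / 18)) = 351767 / 122094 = 2.88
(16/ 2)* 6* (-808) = -38784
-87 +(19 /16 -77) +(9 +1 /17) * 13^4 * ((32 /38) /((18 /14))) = 7874349313 /46512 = 169297.16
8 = 8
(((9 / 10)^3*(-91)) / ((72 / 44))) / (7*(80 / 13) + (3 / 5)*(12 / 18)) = -117117 / 125600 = -0.93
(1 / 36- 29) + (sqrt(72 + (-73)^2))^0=-27.97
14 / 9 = 1.56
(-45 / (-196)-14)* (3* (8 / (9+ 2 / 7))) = -16194 / 455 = -35.59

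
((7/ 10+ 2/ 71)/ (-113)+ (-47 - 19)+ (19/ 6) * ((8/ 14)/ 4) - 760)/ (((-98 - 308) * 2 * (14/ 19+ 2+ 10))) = 6606861697/ 82768958580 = 0.08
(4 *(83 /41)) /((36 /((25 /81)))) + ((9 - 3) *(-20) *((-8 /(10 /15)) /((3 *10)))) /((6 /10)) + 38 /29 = 70538437 /866781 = 81.38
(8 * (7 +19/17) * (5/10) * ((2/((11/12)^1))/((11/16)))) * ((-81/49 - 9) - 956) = -912734208/9163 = -99610.85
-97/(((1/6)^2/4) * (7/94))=-1312992/7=-187570.29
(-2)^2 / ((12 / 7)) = 7 / 3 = 2.33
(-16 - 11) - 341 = -368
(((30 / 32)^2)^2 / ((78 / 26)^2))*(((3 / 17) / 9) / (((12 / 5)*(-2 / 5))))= -15625 / 8912896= -0.00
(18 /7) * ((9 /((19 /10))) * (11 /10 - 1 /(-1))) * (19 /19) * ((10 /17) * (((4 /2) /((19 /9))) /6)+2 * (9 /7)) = 2927664 /42959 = 68.15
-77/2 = -38.50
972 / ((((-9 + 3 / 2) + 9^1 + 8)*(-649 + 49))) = -81 / 475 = -0.17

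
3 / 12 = 1 / 4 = 0.25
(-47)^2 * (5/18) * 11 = 121495/18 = 6749.72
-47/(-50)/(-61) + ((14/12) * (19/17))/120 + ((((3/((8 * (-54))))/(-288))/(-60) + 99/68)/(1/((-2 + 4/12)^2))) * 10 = 2347698743299/58058726400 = 40.44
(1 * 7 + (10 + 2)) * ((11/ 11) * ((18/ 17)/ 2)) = 171/ 17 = 10.06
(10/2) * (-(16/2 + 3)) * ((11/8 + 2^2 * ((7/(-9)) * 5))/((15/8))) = 11231/27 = 415.96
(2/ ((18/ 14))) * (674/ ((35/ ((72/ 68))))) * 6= 16176/ 85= 190.31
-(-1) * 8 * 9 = 72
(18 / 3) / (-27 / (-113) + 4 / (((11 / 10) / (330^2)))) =226 / 14916009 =0.00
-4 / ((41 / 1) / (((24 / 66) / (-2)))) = 8 / 451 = 0.02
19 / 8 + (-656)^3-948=-282301361.62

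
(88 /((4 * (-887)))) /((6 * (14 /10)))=-55 /18627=-0.00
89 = 89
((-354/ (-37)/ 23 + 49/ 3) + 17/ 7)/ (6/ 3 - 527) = -342728/ 9382275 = -0.04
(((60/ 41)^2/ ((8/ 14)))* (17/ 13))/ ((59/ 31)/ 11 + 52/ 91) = 255647700/ 38832781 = 6.58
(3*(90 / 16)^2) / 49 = 6075 / 3136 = 1.94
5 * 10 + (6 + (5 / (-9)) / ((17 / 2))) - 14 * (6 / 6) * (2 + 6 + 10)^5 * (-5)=20237281838 / 153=132269815.93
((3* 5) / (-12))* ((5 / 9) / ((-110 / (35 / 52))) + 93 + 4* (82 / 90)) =-4975081 / 41184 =-120.80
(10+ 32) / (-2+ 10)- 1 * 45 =-159 / 4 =-39.75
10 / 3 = 3.33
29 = 29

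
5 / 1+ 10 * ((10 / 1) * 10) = 1005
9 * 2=18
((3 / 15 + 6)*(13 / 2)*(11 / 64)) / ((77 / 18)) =3627 / 2240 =1.62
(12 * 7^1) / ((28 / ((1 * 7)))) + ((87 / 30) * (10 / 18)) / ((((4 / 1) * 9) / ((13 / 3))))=41201 / 1944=21.19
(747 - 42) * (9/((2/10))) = 31725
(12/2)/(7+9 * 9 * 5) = 3/206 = 0.01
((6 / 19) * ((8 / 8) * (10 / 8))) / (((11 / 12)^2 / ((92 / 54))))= 1840 / 2299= 0.80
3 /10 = 0.30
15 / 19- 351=-6654 / 19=-350.21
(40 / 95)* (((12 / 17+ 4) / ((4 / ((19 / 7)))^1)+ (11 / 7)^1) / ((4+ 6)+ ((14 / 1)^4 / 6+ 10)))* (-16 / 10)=-3888 / 7779455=-0.00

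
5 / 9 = 0.56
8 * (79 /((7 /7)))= 632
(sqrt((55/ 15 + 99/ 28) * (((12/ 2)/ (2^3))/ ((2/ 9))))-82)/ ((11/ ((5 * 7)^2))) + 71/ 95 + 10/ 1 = -8572.01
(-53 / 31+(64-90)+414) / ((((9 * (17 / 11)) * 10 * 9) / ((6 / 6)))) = 26345 / 85374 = 0.31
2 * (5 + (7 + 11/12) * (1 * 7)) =725/6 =120.83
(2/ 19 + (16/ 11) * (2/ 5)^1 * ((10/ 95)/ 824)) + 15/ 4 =1659877/ 430540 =3.86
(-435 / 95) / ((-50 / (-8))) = -348 / 475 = -0.73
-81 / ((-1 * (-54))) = -3 / 2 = -1.50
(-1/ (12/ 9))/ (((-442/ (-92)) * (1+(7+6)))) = -0.01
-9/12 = -3/4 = -0.75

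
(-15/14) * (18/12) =-1.61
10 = 10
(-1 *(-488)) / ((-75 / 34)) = -16592 / 75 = -221.23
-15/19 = -0.79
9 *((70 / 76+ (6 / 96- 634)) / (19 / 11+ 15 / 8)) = -19051263 / 12046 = -1581.54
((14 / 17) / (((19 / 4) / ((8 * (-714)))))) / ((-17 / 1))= 18816 / 323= 58.25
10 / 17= 0.59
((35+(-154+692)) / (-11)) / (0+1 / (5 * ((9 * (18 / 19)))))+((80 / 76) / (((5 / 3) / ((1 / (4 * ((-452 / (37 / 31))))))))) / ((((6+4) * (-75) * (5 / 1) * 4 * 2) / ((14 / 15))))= -487754216997151 / 219638100000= -2220.72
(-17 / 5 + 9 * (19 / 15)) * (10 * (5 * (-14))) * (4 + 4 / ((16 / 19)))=-49000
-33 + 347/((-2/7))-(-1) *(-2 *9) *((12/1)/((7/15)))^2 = -1288655/98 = -13149.54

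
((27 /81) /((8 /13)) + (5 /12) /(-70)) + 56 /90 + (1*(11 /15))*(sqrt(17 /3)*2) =1459 /1260 + 22*sqrt(51) /45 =4.65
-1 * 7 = -7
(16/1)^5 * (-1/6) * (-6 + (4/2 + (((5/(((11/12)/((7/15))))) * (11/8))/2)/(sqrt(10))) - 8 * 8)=35651584/3 - 458752 * sqrt(10)/15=11787147.92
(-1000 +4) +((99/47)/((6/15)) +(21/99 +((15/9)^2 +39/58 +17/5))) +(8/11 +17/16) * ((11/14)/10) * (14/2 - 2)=-42444427079/43179840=-982.97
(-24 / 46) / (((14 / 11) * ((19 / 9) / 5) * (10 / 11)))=-3267 / 3059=-1.07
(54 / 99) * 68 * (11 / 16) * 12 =306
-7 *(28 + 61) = -623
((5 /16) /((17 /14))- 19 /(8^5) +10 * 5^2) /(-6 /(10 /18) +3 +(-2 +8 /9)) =-6273316665 /223379456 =-28.08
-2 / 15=-0.13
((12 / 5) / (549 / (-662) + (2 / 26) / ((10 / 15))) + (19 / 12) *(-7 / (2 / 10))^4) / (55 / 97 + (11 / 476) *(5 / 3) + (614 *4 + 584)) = 105315874391413 / 134775204800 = 781.42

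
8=8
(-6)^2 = 36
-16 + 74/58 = -427/29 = -14.72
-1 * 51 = -51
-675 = -675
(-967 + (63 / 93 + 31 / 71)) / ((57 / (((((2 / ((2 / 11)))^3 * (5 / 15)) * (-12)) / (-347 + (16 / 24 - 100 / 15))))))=-11318371460 / 44286321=-255.57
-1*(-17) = 17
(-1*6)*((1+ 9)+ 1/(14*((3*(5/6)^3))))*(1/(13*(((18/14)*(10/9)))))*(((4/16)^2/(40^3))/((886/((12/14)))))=-39537/12900160000000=-0.00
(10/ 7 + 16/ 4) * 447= 2426.57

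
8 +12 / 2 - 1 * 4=10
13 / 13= 1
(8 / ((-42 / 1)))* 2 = -8 / 21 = -0.38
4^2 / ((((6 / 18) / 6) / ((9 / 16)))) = 162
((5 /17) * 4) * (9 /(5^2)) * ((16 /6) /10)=48 /425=0.11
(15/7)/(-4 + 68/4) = 15/91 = 0.16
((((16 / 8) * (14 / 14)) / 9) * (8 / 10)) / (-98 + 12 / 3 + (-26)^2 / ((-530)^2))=-112360 / 59408829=-0.00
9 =9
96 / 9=32 / 3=10.67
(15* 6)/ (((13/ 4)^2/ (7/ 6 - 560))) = -804720/ 169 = -4761.66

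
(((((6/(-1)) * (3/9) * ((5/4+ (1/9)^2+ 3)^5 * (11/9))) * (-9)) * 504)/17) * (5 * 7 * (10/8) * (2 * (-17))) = -67685737722672890975/49589822592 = -1364911874.75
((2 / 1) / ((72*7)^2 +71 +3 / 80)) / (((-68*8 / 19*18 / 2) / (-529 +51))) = 45410 / 3110025339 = 0.00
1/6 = 0.17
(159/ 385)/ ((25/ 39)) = 6201/ 9625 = 0.64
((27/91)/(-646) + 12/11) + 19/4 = 7553407/1293292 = 5.84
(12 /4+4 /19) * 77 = 4697 /19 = 247.21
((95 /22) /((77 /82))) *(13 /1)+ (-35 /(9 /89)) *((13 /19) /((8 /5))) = -102227645 /1158696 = -88.23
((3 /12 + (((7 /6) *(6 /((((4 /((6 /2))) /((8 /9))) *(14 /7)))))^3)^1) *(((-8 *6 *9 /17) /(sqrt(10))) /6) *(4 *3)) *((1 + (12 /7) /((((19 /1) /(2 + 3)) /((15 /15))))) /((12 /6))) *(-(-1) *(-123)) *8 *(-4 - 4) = -4250990208 *sqrt(10) /11305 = -1189103.17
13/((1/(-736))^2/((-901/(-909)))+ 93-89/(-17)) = 6344885248/47945513869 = 0.13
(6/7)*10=60/7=8.57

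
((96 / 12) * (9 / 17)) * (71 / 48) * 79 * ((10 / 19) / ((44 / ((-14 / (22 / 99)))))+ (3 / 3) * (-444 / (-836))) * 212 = -82940283 / 3553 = -23343.73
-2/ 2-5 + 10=4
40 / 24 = 5 / 3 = 1.67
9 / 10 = 0.90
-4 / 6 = -2 / 3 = -0.67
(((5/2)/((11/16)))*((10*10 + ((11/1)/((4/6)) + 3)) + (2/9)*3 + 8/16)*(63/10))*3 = 91224/11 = 8293.09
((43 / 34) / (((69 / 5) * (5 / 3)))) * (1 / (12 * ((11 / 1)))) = 43 / 103224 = 0.00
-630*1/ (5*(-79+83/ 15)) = 945/ 551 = 1.72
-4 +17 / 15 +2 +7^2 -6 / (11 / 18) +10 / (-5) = 5992 / 165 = 36.32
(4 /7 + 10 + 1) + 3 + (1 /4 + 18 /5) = 2579 /140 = 18.42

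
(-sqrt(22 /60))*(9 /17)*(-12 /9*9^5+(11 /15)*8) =590446*sqrt(330) /425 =25237.61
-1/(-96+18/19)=19/1806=0.01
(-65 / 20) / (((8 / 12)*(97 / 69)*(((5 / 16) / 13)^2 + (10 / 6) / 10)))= -43658784 / 2105579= -20.73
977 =977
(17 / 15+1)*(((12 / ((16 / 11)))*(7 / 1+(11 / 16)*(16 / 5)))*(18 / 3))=24288 / 25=971.52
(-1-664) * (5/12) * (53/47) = -176225/564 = -312.46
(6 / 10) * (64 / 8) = 24 / 5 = 4.80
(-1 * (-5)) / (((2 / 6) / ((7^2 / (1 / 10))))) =7350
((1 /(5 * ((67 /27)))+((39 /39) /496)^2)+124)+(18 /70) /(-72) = 14316194293 /115381504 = 124.08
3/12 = 1/4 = 0.25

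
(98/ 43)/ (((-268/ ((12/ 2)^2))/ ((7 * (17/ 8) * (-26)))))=682227/ 5762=118.40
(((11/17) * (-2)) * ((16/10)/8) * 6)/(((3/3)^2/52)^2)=-356928/85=-4199.15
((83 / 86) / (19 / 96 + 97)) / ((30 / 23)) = 15272 / 2006165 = 0.01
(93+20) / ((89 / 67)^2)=507257 / 7921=64.04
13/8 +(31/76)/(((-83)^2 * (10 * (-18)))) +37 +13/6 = 3844268639/94241520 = 40.79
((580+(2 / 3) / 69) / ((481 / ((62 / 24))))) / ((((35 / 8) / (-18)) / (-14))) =29775376 / 165945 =179.43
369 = 369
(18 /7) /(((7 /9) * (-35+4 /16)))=-648 /6811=-0.10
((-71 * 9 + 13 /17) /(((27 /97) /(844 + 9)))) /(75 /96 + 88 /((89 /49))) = -2556763092800 /64355931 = -39728.48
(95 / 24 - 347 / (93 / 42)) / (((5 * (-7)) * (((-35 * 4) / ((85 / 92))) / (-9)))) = 0.26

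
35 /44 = 0.80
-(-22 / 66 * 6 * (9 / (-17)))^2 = -324 / 289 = -1.12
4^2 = 16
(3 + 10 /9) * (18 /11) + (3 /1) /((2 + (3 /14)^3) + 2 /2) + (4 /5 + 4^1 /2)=1593492 /151415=10.52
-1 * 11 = -11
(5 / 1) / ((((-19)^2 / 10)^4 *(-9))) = -50000 / 152852067369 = -0.00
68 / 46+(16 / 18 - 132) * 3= -391.86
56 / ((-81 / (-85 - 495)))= 32480 / 81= 400.99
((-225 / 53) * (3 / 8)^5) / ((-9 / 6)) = 18225 / 868352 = 0.02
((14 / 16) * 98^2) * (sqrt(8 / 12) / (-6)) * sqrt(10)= -16807 * sqrt(15) / 18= -3616.29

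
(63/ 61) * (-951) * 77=-4613301/ 61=-75627.89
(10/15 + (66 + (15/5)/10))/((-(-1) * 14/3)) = 287/20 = 14.35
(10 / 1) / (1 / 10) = 100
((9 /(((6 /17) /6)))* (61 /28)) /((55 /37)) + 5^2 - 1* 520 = -416979 /1540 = -270.77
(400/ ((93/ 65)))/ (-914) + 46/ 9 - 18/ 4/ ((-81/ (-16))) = 499346/ 127503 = 3.92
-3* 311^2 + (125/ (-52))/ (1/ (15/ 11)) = -165975111/ 572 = -290166.28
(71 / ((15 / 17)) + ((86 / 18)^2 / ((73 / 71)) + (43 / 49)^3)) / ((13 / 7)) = 359461457863 / 6459686415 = 55.65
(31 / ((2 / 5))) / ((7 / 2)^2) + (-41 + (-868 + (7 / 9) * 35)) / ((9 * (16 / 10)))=-217930 / 3969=-54.91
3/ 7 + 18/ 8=75/ 28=2.68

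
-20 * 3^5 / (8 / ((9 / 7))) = -10935 / 14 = -781.07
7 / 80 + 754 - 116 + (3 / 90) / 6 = 459427 / 720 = 638.09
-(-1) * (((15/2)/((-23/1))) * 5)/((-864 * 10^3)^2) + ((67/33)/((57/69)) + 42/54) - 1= 213918105599791/95690833920000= 2.24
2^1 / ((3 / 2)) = 4 / 3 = 1.33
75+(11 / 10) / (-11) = 749 / 10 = 74.90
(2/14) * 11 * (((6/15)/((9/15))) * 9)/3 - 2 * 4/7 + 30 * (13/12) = 69/2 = 34.50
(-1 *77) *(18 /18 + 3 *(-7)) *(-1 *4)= -6160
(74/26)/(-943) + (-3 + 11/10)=-1.90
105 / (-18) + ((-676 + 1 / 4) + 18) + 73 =-7087 / 12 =-590.58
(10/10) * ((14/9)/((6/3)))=7/9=0.78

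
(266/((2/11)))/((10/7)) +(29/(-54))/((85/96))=313189/306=1023.49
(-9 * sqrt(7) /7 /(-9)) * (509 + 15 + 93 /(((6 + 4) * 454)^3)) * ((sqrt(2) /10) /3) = 49034171936093 * sqrt(14) /19651099440000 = 9.34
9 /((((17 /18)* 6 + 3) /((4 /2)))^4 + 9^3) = 729 /87610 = 0.01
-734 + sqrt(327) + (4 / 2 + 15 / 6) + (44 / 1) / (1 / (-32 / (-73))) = -103691 / 146 + sqrt(327) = -692.13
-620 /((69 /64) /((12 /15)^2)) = -126976 /345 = -368.05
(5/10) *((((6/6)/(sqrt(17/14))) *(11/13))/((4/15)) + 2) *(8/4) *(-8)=-330 *sqrt(238)/221 - 16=-39.04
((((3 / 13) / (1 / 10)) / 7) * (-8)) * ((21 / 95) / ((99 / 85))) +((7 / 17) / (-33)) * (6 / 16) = -186689 / 369512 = -0.51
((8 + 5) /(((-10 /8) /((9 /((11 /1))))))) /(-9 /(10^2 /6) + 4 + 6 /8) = -9360 /4631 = -2.02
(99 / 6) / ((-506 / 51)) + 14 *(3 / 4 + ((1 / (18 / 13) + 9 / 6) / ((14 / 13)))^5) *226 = 1574915230275787 / 13043451708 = 120743.75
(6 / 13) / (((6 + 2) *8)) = 3 / 416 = 0.01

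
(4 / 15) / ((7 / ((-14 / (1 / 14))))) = -7.47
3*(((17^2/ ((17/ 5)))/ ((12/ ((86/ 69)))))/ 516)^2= 7225/ 8227008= 0.00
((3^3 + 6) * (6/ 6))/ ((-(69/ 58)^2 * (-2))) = 18502/ 1587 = 11.66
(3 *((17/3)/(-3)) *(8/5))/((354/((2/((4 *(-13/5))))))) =34/6903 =0.00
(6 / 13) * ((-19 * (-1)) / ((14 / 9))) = 513 / 91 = 5.64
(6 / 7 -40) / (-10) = 137 / 35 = 3.91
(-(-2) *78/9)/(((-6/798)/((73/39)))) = -38836/9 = -4315.11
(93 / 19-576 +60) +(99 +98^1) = -5968 / 19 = -314.11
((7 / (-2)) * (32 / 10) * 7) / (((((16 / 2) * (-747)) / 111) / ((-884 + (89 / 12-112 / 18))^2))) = 1831187945293 / 1613520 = 1134902.54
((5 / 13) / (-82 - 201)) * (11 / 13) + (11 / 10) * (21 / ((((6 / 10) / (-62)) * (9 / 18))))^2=990935265265 / 47827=20719160.00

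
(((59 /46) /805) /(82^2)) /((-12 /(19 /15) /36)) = -1121 /1244948600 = -0.00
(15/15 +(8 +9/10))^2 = 9801/100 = 98.01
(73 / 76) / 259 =73 / 19684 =0.00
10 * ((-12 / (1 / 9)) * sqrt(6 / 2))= -1080 * sqrt(3)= -1870.61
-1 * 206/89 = -2.31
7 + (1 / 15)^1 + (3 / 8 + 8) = 1853 / 120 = 15.44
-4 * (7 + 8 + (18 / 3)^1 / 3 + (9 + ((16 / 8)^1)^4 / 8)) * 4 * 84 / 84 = -448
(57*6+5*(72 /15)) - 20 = 346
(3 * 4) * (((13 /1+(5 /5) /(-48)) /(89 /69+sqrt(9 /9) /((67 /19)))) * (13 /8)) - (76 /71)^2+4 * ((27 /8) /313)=58671735749045 /367269031744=159.75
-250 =-250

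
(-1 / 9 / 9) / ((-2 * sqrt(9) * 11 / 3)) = 1 / 1782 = 0.00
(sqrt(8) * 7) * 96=1344 * sqrt(2)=1900.70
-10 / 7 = -1.43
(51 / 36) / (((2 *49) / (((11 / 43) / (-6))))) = -187 / 303408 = -0.00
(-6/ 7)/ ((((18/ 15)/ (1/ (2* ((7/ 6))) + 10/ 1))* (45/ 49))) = -73/ 9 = -8.11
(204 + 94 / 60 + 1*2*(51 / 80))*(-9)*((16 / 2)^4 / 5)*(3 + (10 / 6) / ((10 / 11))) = -184271104 / 25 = -7370844.16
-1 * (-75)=75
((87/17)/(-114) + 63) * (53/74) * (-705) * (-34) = 1519597185/1406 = 1080794.58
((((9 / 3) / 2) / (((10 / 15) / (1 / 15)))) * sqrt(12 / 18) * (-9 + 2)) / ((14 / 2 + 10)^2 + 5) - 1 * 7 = -7.00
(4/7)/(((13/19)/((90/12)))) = 570/91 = 6.26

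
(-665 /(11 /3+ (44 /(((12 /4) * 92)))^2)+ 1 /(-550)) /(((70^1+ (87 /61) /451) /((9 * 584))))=-520239438250272 /38468993575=-13523.60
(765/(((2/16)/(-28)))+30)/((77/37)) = -6339210/77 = -82327.40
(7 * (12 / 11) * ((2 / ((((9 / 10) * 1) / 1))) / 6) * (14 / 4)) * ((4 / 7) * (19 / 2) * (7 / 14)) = 2660 / 99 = 26.87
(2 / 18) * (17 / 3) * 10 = 170 / 27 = 6.30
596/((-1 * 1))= -596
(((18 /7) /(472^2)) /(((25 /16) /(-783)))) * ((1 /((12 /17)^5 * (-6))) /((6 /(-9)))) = -41175853 /4990361600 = -0.01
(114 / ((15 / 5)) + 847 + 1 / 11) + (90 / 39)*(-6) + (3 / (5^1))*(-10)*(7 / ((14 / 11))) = 119869 / 143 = 838.24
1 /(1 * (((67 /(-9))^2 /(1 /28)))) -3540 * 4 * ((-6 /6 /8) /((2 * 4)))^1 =6952359 /31423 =221.25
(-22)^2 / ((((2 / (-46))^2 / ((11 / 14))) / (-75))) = -105614850 / 7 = -15087835.71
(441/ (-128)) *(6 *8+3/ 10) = -213003/ 1280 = -166.41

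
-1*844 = -844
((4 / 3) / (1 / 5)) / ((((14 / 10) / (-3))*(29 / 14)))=-200 / 29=-6.90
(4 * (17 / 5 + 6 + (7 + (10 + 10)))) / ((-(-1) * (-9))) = -728 / 45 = -16.18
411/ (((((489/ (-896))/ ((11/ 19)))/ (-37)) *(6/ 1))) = 24980032/ 9291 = 2688.63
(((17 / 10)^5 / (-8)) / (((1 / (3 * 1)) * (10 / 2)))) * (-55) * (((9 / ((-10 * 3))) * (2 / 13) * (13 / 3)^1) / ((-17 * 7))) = 2756193 / 28000000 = 0.10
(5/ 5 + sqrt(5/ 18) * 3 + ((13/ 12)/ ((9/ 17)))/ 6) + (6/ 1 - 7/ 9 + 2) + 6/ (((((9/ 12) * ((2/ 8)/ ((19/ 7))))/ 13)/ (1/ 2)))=sqrt(10)/ 2 + 2599739/ 4536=574.72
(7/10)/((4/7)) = 49/40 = 1.22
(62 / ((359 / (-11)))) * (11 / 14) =-3751 / 2513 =-1.49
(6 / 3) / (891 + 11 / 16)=32 / 14267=0.00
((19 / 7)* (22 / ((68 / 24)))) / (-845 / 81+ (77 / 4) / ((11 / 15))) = 812592 / 609875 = 1.33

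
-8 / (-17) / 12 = 2 / 51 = 0.04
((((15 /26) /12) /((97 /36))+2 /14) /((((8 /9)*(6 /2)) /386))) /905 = 1642623 /63907480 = 0.03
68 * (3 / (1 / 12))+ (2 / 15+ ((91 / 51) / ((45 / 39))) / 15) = 28093513 / 11475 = 2448.24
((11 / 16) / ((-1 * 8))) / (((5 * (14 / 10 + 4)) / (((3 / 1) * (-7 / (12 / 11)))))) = 847 / 13824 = 0.06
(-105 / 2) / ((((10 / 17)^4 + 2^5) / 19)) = -55541465 / 1788448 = -31.06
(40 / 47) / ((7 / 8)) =320 / 329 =0.97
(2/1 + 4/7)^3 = 5832/343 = 17.00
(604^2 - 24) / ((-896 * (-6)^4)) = -45599 / 145152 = -0.31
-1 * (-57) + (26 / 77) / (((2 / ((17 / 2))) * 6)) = 52889 / 924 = 57.24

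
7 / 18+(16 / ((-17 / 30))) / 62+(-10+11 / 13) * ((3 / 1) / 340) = -181633 / 1233180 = -0.15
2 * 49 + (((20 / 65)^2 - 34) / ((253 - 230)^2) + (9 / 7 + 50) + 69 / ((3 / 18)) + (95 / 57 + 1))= 1062410555 / 1877421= 565.89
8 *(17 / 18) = 68 / 9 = 7.56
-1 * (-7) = 7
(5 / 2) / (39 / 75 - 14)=-125 / 674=-0.19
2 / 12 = 1 / 6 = 0.17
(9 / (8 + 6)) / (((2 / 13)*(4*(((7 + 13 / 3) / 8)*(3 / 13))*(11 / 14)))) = 1521 / 374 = 4.07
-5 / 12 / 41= -5 / 492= -0.01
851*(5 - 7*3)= -13616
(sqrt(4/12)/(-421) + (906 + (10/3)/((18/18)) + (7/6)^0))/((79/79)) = 2731/3 - sqrt(3)/1263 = 910.33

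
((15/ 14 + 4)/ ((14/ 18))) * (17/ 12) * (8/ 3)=1207/ 49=24.63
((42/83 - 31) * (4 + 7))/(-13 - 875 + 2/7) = 194887/515762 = 0.38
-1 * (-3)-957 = -954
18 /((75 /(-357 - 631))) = -5928 /25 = -237.12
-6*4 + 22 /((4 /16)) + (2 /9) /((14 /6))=1346 /21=64.10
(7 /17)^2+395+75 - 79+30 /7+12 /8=1606081 /4046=396.96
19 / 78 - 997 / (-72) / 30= 19801 / 28080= 0.71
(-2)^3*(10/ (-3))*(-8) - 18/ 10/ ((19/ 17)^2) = -1163003/ 5415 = -214.77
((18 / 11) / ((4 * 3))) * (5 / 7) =15 / 154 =0.10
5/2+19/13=103/26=3.96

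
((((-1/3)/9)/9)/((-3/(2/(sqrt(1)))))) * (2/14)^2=2/35721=0.00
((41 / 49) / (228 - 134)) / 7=41 / 32242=0.00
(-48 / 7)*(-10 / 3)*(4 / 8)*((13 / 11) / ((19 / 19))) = 13.51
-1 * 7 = -7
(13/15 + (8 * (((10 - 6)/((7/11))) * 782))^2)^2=1291755099653999439089929/540225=2391142763948353813.86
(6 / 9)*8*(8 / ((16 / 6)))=16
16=16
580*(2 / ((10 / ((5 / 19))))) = 580 / 19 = 30.53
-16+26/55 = -15.53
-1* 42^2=-1764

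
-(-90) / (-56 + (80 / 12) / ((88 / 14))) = -2970 / 1813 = -1.64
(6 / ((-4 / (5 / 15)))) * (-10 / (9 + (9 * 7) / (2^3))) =8 / 27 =0.30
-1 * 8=-8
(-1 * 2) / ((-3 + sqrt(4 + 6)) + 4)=2 / 9 -2 * sqrt(10) / 9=-0.48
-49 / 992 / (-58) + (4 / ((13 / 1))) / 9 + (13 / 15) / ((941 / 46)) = 2451655877 / 31672704960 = 0.08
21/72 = 7/24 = 0.29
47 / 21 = 2.24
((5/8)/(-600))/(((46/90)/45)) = -135/1472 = -0.09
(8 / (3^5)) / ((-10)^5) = -1 / 3037500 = -0.00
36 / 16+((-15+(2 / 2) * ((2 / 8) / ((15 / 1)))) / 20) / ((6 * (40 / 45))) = 13501 / 6400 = 2.11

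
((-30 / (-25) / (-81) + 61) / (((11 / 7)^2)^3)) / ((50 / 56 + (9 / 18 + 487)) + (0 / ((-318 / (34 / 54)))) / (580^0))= 27120918076 / 3270523051125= 0.01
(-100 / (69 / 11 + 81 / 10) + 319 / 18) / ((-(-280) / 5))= 102113 / 531216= 0.19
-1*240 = -240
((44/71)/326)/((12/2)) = 11/34719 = 0.00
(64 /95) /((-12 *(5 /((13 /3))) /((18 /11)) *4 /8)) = -832 /5225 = -0.16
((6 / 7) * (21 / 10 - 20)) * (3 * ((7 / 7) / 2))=-1611 / 70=-23.01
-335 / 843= -0.40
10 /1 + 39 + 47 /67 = 3330 /67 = 49.70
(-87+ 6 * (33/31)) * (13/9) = -10829/93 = -116.44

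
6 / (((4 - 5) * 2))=-3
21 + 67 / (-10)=143 / 10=14.30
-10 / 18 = -5 / 9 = -0.56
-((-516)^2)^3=-18875488922505216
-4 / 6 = -0.67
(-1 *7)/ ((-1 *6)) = 7/ 6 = 1.17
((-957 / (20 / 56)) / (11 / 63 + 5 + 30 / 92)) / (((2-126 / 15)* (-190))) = -9706851 / 24230320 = -0.40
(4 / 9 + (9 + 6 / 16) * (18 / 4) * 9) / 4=54739 / 576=95.03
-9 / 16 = -0.56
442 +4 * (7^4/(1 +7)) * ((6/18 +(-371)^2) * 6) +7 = 991430973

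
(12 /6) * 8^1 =16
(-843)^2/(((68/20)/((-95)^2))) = 32068036125/17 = 1886355066.18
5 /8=0.62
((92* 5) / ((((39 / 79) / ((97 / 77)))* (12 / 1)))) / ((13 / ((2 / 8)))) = 881245 / 468468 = 1.88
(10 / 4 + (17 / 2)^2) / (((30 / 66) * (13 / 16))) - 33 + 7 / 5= 854 / 5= 170.80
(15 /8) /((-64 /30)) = -225 /256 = -0.88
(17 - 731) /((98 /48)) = -2448 /7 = -349.71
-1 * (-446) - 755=-309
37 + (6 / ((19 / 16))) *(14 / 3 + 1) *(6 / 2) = 2335 / 19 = 122.89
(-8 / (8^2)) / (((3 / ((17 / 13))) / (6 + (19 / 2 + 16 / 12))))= -1717 / 1872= -0.92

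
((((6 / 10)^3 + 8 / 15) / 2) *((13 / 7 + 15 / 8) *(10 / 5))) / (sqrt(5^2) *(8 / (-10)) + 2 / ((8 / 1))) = -58729 / 78750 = -0.75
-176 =-176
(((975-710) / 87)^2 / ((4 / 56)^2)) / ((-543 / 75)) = -344102500 / 1369989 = -251.17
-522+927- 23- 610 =-228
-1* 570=-570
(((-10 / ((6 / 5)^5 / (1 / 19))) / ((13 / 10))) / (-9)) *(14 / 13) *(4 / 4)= 546875 / 28089828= 0.02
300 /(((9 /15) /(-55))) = -27500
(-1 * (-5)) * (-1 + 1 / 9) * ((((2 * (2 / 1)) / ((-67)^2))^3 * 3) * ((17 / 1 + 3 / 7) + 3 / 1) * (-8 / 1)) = 0.00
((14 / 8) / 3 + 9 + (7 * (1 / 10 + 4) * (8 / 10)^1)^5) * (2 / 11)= 747724068406363 / 644531250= 1160105.22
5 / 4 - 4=-11 / 4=-2.75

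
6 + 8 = 14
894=894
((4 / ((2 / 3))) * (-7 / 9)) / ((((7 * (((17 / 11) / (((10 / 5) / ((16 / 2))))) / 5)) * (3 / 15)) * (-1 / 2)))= 275 / 51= 5.39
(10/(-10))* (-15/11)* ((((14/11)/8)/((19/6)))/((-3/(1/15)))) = -7/4598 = -0.00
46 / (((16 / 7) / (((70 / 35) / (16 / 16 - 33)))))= -161 / 128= -1.26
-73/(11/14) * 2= -2044/11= -185.82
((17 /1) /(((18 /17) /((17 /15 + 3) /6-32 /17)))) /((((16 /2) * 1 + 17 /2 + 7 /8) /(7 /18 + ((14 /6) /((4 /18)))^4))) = -5433545117 /405324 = -13405.44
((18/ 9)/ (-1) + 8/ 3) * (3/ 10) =1/ 5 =0.20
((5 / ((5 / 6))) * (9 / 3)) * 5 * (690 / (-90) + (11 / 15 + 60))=4776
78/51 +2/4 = 69/34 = 2.03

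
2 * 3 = 6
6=6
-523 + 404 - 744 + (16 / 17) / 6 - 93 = -48748 / 51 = -955.84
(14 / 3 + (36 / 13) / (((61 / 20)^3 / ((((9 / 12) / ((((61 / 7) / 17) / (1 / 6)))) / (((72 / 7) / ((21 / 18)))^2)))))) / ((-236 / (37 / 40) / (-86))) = 866050375280797 / 550528360836480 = 1.57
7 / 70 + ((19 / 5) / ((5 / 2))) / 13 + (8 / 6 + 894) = 1746323 / 1950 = 895.55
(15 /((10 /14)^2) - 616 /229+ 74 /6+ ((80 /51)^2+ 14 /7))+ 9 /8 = 1063292329 /23825160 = 44.63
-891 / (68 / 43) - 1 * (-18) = -37089 / 68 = -545.43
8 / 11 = 0.73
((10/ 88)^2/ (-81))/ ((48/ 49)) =-1225/ 7527168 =-0.00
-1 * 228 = -228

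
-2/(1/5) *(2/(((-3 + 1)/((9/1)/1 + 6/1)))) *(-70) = -10500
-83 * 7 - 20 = -601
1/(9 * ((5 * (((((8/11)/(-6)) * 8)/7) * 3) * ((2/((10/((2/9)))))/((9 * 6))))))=-2079/32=-64.97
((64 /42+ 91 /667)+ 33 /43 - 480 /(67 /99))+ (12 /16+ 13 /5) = -567763798571 /807083340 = -703.48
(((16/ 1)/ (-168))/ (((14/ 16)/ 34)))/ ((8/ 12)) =-272/ 49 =-5.55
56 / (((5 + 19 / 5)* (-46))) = -35 / 253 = -0.14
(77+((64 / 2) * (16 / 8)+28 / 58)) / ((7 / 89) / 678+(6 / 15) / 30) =2063193550 / 196127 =10519.68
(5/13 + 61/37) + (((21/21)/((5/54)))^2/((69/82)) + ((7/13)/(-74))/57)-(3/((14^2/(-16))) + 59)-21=94077576139/1544947950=60.89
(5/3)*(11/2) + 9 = 109/6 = 18.17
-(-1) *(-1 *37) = -37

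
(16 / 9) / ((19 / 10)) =160 / 171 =0.94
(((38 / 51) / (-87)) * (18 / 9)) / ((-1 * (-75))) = -76 / 332775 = -0.00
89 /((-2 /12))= -534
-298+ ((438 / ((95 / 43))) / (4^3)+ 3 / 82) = -36752063 / 124640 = -294.87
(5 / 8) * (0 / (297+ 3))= 0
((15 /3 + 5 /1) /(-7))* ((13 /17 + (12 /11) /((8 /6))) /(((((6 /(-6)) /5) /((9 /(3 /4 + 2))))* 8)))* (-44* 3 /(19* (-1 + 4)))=-266400 /24871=-10.71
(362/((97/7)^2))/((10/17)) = 150773/47045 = 3.20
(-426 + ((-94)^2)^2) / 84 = 39037235 / 42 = 929457.98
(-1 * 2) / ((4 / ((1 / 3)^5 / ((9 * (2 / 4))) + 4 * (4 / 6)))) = -2917 / 2187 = -1.33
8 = 8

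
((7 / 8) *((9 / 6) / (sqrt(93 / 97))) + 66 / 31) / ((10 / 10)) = 7 *sqrt(9021) / 496 + 66 / 31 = 3.47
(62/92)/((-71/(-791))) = 24521/3266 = 7.51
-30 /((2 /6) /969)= -87210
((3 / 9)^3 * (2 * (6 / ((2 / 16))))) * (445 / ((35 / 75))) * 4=284800 / 21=13561.90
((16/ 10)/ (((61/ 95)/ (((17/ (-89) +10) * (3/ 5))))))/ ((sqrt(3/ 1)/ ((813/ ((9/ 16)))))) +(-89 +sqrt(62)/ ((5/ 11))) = -89 +11 * sqrt(62)/ 5 +191789952 * sqrt(3)/ 27145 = 12165.93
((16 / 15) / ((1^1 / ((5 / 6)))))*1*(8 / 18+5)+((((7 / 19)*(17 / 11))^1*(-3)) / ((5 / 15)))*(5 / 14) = 101891 / 33858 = 3.01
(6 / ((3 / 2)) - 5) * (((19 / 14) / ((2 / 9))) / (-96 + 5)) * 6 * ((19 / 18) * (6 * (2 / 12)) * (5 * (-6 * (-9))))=146205 / 1274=114.76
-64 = -64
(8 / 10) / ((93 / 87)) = 116 / 155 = 0.75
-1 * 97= -97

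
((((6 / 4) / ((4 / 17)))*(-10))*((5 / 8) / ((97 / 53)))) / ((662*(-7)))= 67575 / 14383936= 0.00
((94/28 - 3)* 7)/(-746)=-5/1492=-0.00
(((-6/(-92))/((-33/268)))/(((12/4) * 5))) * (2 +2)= -536/3795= -0.14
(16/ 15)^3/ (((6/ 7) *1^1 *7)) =2048/ 10125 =0.20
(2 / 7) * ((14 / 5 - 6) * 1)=-32 / 35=-0.91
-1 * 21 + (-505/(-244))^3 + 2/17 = -2967618695/246955328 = -12.02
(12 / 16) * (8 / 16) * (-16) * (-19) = 114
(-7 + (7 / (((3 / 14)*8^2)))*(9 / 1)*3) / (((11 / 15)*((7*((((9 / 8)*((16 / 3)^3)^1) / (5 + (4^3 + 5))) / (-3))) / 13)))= -2012985 / 90112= -22.34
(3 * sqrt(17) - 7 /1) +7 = 3 * sqrt(17) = 12.37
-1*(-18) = 18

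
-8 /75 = -0.11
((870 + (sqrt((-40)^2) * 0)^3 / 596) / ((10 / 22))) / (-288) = -319 / 48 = -6.65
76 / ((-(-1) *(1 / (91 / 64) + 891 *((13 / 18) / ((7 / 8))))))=1729 / 16747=0.10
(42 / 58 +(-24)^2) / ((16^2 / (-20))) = -83625 / 1856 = -45.06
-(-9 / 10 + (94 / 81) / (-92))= 8501 / 9315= 0.91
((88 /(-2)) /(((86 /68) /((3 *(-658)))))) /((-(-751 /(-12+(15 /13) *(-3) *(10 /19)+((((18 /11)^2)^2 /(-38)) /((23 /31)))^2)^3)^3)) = -16221170049292823682669345747663383514609890300867838849950539233698927940503569033859831046158600005117984970798784241099462704830897942428223889408 /5667936147822238036948672410943900182046630033100989780555656028632689619153456771243305091005852419050234844916132838529324102444717119670091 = -2861918.28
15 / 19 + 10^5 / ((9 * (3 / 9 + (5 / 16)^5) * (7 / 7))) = 33038.74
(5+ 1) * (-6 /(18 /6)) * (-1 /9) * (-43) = -172 /3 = -57.33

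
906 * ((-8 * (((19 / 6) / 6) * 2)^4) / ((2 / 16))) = -157427768 / 2187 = -71983.43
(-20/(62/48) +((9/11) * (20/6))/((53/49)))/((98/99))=-1054215/80507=-13.09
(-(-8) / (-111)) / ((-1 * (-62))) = -4 / 3441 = -0.00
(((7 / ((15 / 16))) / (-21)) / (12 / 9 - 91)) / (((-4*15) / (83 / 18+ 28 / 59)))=-10802 / 32138775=-0.00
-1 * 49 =-49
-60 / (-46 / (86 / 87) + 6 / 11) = 9460 / 7251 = 1.30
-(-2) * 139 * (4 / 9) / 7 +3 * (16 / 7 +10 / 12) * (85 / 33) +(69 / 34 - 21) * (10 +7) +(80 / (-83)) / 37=-85363294 / 304029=-280.77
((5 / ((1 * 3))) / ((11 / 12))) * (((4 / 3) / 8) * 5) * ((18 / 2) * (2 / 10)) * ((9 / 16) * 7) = 945 / 88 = 10.74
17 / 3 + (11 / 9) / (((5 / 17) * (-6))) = 1343 / 270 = 4.97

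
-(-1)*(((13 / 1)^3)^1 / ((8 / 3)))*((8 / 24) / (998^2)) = 2197 / 7968032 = 0.00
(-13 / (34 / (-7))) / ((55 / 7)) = 0.34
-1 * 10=-10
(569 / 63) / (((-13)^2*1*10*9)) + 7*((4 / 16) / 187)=3566611 / 358378020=0.01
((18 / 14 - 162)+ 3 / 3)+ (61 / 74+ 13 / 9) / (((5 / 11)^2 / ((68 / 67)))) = -580078672 / 3904425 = -148.57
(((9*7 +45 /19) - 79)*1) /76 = -259 /1444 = -0.18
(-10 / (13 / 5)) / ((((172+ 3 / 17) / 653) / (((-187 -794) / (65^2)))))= 21780162 / 6430619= 3.39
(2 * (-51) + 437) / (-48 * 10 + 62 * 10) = 67 / 28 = 2.39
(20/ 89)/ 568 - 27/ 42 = -28418/ 44233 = -0.64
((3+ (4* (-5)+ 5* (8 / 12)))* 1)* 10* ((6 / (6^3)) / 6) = -205 / 324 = -0.63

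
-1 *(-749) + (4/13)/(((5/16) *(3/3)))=48749/65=749.98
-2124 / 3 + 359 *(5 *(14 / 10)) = 1805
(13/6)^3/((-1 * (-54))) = 2197/11664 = 0.19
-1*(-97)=97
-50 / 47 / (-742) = 25 / 17437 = 0.00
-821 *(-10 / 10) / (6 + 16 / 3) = 2463 / 34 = 72.44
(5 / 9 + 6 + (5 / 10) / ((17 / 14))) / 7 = 1066 / 1071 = 1.00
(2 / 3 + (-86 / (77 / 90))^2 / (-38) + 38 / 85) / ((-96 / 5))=1901556529 / 137884824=13.79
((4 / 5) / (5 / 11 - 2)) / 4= -11 / 85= -0.13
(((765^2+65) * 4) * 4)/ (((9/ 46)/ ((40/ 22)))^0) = 9364640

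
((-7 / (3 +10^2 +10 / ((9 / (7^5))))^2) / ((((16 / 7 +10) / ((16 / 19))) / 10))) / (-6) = 52920 / 23333508569353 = 0.00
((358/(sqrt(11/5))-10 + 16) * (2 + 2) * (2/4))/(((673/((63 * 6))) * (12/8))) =3024/673 + 180432 * sqrt(55)/7403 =185.25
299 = 299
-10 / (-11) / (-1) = -10 / 11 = -0.91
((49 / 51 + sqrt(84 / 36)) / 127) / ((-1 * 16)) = -sqrt(21) / 6096 - 49 / 103632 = -0.00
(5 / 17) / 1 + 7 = 124 / 17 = 7.29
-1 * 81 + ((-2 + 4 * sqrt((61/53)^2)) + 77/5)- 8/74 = -63.10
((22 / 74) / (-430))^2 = 121 / 253128100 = 0.00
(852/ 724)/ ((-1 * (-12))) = 71/ 724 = 0.10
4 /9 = 0.44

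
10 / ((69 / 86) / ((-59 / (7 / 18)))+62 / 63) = 10.22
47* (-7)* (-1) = 329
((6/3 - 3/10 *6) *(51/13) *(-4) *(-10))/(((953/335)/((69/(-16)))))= -1178865/24778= -47.58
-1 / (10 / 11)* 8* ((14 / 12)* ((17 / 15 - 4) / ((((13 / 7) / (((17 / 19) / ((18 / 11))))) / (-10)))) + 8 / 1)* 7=-109974634 / 100035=-1099.36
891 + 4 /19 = 16933 /19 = 891.21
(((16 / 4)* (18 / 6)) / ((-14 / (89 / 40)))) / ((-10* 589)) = 267 / 824600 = 0.00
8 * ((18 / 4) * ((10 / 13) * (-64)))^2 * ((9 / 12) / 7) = 49766400 / 1183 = 42067.96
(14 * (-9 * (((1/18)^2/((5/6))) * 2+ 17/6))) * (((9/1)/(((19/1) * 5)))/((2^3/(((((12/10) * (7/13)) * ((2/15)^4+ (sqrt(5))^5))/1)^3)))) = -199765.86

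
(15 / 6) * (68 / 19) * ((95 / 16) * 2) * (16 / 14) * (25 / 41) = 74.04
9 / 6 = 3 / 2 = 1.50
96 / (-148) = -24 / 37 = -0.65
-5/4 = -1.25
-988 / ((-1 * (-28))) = -247 / 7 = -35.29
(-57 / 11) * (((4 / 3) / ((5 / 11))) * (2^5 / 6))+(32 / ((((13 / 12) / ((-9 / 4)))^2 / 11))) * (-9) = -34847584 / 2535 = -13746.58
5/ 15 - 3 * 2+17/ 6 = -17/ 6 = -2.83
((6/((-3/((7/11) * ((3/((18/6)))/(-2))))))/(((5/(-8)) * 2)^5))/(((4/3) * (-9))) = 1792/103125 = 0.02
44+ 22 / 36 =803 / 18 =44.61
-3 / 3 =-1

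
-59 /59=-1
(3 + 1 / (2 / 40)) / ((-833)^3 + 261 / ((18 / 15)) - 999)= -46 / 1156020637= -0.00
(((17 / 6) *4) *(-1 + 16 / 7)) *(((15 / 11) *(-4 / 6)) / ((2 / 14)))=-92.73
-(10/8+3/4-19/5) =9/5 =1.80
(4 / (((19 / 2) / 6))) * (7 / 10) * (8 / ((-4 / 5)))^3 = -33600 / 19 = -1768.42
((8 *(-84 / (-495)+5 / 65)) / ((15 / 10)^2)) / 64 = 529 / 38610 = 0.01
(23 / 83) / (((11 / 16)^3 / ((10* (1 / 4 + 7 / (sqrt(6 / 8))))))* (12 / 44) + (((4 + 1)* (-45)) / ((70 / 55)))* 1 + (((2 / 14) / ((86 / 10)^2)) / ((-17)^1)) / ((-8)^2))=-64670042241696149198510080 / 41257286059626871617114407759 - 231787595258570588160* sqrt(3) / 41257286059626871617114407759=-0.00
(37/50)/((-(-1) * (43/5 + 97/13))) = 481/10440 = 0.05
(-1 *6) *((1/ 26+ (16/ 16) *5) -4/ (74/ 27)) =-10329/ 481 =-21.47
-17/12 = -1.42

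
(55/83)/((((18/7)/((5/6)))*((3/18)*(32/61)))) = 117425/47808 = 2.46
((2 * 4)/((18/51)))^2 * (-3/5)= -4624/15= -308.27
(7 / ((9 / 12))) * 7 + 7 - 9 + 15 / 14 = 2705 / 42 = 64.40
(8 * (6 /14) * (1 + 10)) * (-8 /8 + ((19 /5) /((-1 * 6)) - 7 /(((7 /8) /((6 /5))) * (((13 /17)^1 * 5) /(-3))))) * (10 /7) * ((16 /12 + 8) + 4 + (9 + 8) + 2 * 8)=140704696 /9555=14725.77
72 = 72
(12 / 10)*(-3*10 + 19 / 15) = -862 / 25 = -34.48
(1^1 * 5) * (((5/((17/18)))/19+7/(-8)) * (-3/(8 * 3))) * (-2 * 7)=-53935/10336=-5.22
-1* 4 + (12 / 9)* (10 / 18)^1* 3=-16 / 9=-1.78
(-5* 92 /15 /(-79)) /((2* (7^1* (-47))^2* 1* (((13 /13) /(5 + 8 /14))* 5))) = 598 /299286365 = 0.00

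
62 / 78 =31 / 39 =0.79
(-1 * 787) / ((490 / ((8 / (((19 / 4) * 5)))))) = -12592 / 23275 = -0.54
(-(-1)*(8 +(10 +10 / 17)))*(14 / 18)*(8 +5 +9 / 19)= 566272 / 2907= 194.80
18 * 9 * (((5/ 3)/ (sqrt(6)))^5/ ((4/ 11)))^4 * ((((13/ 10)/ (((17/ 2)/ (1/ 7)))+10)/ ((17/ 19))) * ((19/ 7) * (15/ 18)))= 106.18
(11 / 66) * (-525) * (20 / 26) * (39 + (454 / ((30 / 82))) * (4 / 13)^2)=-69420575 / 6591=-10532.63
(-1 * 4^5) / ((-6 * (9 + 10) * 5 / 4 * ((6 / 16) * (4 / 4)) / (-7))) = -114688 / 855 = -134.14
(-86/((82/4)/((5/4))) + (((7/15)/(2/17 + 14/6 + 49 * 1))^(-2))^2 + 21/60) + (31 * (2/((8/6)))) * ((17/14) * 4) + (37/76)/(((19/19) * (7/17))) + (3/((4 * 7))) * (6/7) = 230820007627795769489/1562159244590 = 147757028.25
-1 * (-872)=872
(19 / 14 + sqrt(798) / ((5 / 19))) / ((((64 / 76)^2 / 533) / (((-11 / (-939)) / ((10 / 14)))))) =40214317 / 2403840 + 281500219 * sqrt(798) / 6009600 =1339.96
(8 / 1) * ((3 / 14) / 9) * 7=4 / 3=1.33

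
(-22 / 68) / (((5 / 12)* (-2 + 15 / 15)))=66 / 85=0.78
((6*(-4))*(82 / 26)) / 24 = -41 / 13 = -3.15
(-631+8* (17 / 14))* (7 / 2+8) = -100027 / 14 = -7144.79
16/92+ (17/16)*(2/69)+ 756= 417425/552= 756.20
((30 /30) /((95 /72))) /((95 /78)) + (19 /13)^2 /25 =43177 /61009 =0.71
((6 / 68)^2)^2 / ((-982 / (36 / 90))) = -81 / 3280704880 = -0.00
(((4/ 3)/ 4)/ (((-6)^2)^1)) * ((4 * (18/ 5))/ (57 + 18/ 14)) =7/ 3060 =0.00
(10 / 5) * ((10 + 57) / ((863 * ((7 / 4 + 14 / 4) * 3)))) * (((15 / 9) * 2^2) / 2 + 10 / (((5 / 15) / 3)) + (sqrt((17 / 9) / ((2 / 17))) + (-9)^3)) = -1022152 / 163107 + 4556 * sqrt(2) / 163107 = -6.23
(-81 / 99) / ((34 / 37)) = -333 / 374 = -0.89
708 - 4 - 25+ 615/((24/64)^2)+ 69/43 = 651958/129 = 5053.94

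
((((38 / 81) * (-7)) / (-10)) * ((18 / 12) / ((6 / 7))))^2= 866761 / 2624400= 0.33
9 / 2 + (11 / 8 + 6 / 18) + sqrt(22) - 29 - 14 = -883 / 24 + sqrt(22) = -32.10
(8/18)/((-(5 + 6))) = -4/99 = -0.04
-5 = -5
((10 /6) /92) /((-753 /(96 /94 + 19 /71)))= -935 /30153132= -0.00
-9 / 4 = -2.25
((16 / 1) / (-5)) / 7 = -16 / 35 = -0.46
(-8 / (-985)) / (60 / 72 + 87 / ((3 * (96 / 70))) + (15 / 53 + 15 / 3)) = 20352 / 68314675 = 0.00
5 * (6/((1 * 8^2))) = 15/32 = 0.47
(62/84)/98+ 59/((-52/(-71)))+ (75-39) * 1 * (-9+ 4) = -1330139/13377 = -99.43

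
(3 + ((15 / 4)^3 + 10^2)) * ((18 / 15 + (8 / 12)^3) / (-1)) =-1006667 / 4320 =-233.02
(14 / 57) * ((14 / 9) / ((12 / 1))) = 49 / 1539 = 0.03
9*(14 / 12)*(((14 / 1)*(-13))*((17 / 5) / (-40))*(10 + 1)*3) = 1072071 / 200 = 5360.36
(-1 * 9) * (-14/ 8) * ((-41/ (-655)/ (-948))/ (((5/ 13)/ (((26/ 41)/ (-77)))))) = 507/ 22767800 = 0.00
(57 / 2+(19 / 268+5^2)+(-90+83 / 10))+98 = 93627 / 1340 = 69.87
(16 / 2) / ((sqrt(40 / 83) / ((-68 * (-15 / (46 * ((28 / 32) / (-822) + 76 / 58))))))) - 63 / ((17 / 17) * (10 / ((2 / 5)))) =-63 / 25 + 38903616 * sqrt(830) / 5742755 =192.65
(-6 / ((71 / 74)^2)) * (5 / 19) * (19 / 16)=-20535 / 10082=-2.04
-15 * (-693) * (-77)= -800415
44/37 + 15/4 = 731/148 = 4.94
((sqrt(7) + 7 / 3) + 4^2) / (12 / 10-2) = -275 / 12-5* sqrt(7) / 4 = -26.22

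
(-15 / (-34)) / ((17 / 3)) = 45 / 578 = 0.08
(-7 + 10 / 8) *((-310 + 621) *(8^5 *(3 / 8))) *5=-109870080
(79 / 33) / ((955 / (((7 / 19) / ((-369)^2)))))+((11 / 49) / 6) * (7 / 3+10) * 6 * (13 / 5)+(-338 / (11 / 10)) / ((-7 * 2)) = 116441820745216 / 3995027054865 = 29.15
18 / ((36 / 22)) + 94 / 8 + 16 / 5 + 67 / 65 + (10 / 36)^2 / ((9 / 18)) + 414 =1858061 / 4212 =441.14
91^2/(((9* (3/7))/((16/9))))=927472/243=3816.76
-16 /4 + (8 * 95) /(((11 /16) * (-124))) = -4404 /341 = -12.91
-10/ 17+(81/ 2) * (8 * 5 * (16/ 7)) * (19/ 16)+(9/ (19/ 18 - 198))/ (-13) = 24111230428/ 5484115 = 4396.56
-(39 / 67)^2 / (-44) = 1521 / 197516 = 0.01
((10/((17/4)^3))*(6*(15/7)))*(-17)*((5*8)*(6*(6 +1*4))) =-138240000/2023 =-68334.16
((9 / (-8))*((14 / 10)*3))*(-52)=2457 / 10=245.70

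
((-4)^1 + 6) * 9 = 18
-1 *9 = -9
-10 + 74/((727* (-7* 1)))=-50964/5089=-10.01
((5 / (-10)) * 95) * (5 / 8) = -29.69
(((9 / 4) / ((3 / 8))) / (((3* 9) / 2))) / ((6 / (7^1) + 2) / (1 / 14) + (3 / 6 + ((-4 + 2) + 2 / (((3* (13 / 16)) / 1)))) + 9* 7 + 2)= 104 / 24411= 0.00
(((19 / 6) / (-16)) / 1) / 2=-19 / 192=-0.10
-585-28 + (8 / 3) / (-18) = -16555 / 27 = -613.15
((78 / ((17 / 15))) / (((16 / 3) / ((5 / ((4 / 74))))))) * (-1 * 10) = -1623375 / 136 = -11936.58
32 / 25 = 1.28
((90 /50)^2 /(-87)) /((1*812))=-27 /588700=-0.00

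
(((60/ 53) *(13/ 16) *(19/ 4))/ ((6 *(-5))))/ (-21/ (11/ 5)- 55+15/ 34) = 0.00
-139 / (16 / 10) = -695 / 8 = -86.88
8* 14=112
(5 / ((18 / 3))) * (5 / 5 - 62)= -305 / 6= -50.83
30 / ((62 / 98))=1470 / 31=47.42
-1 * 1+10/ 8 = 1/ 4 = 0.25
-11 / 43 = -0.26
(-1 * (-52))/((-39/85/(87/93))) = -9860/93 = -106.02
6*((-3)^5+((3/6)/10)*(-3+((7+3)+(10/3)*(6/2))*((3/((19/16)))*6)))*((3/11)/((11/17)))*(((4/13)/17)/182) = -779733/13598585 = -0.06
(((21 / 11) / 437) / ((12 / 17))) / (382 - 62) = 119 / 6152960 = 0.00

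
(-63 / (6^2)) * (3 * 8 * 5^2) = -1050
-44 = -44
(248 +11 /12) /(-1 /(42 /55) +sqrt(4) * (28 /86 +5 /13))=11688131 /5206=2245.13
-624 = -624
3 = 3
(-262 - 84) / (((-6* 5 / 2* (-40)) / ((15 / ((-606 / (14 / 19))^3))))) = 59339 / 3816090661860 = 0.00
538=538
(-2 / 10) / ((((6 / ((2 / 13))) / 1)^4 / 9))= -1 / 1285245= -0.00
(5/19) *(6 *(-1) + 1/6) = -175/114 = -1.54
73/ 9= 8.11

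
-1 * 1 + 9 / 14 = -0.36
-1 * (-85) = 85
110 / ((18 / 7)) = 385 / 9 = 42.78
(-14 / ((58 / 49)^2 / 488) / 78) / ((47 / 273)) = -363.12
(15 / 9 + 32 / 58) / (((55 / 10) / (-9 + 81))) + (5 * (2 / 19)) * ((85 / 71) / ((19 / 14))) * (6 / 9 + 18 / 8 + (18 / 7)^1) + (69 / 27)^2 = 25245851210 / 662279409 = 38.12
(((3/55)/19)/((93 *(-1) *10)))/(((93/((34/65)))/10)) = -0.00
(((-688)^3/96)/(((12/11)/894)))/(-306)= 4169983136/459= 9084930.58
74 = 74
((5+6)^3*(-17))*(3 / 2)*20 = -678810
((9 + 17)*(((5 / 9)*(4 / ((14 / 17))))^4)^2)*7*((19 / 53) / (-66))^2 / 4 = 409215370882662500000 / 108444111427732429503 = 3.77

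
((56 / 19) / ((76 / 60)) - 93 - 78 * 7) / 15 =-76613 / 1805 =-42.44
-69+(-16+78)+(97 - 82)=8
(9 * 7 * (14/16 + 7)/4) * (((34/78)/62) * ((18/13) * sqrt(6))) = 2.96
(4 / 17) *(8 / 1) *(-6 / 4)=-48 / 17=-2.82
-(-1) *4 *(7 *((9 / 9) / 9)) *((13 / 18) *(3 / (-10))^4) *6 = 273 / 2500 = 0.11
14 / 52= 7 / 26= 0.27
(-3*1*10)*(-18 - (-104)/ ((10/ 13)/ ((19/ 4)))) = -18726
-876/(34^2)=-0.76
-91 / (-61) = 91 / 61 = 1.49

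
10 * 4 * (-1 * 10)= -400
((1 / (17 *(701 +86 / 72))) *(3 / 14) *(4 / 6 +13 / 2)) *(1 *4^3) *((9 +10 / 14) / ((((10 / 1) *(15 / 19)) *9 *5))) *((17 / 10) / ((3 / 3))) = 52288 / 136618125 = 0.00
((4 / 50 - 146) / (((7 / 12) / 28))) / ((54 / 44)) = -428032 / 75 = -5707.09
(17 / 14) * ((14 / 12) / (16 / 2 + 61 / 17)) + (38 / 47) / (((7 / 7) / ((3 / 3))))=103415 / 111108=0.93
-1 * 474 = -474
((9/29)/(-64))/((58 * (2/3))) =-27/215296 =-0.00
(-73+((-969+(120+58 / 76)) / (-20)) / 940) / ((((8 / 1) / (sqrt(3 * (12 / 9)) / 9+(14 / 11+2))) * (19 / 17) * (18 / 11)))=-51093960649 / 2931897600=-17.43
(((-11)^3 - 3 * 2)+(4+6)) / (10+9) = -1327 / 19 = -69.84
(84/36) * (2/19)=14/57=0.25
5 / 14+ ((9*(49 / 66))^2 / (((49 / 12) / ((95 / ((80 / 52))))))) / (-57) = -38921 / 3388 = -11.49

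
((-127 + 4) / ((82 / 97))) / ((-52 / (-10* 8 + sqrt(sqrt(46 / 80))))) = -2910 / 13 + 291* 46^(1 / 4)* 5^(3 / 4) / 1040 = -221.41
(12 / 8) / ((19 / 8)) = 12 / 19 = 0.63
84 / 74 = 42 / 37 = 1.14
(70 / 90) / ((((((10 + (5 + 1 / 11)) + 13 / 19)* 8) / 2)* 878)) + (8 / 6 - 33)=-471433111 / 14887368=-31.67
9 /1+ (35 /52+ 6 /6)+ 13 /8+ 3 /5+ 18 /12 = 7487 /520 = 14.40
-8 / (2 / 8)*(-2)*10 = 640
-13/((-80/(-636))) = -2067/20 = -103.35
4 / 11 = 0.36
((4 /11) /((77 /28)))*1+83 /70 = 11163 /8470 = 1.32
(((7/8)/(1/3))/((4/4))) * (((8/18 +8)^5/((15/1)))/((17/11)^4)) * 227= 7373481793836928/24659157645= 299015.96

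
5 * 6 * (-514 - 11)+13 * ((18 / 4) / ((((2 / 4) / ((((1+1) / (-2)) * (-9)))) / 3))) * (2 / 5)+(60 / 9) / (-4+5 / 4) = -2390656 / 165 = -14488.82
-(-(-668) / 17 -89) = 845 / 17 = 49.71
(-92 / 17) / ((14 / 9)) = -414 / 119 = -3.48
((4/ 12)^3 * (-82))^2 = 6724/ 729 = 9.22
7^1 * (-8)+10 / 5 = -54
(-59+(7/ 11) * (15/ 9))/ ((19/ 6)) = -3824/ 209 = -18.30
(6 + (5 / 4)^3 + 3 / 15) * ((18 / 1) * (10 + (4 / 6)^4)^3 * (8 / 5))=367581994346 / 1476225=249001.33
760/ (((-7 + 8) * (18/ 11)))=4180/ 9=464.44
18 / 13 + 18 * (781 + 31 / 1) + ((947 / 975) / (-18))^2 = 4502191901809 / 308002500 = 14617.39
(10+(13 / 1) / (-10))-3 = 57 / 10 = 5.70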